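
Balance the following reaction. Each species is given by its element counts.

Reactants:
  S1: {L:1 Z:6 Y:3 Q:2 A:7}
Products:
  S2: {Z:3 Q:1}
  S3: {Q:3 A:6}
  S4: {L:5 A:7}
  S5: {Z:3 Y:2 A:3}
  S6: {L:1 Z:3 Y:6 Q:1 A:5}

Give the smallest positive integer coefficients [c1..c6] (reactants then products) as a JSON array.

Coefficients: [6, 5, 2, 1, 6, 1]

L: 6·1 = 6 | 5·0+2·0+1·5+6·0+1·1 = 6
Z: 6·6 = 36 | 5·3+2·0+1·0+6·3+1·3 = 36
Y: 6·3 = 18 | 5·0+2·0+1·0+6·2+1·6 = 18
Q: 6·2 = 12 | 5·1+2·3+1·0+6·0+1·1 = 12
A: 6·7 = 42 | 5·0+2·6+1·7+6·3+1·5 = 42
gcd(6,5,2,1,6,1) = 1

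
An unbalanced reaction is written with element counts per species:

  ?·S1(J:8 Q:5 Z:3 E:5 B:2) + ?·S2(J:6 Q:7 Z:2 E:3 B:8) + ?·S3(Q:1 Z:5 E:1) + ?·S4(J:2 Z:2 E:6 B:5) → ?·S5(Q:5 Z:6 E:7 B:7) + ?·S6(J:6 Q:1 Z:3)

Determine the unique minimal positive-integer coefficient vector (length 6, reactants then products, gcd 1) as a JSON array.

Coefficients: [1, 2, 5, 2, 4, 4]

J: 1·8+2·6+5·0+2·2 = 24 | 4·0+4·6 = 24
Q: 1·5+2·7+5·1+2·0 = 24 | 4·5+4·1 = 24
Z: 1·3+2·2+5·5+2·2 = 36 | 4·6+4·3 = 36
E: 1·5+2·3+5·1+2·6 = 28 | 4·7+4·0 = 28
B: 1·2+2·8+5·0+2·5 = 28 | 4·7+4·0 = 28
gcd(1,2,5,2,4,4) = 1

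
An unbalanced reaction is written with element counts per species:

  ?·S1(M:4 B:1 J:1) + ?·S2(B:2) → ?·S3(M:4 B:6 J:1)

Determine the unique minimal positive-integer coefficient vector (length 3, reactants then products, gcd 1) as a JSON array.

Coefficients: [2, 5, 2]

M: 2·4+5·0 = 8 | 2·4 = 8
B: 2·1+5·2 = 12 | 2·6 = 12
J: 2·1+5·0 = 2 | 2·1 = 2
gcd(2,5,2) = 1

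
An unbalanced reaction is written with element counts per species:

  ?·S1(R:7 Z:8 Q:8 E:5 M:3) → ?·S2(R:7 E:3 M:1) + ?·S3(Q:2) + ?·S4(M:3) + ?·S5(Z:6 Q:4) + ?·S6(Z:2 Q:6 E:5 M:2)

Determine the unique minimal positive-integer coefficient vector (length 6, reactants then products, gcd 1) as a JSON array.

R: 5·7 = 35 | 5·7+2·0+2·0+6·0+2·0 = 35
Z: 5·8 = 40 | 5·0+2·0+2·0+6·6+2·2 = 40
Q: 5·8 = 40 | 5·0+2·2+2·0+6·4+2·6 = 40
E: 5·5 = 25 | 5·3+2·0+2·0+6·0+2·5 = 25
M: 5·3 = 15 | 5·1+2·0+2·3+6·0+2·2 = 15
gcd(5,5,2,2,6,2) = 1

Coefficients: [5, 5, 2, 2, 6, 2]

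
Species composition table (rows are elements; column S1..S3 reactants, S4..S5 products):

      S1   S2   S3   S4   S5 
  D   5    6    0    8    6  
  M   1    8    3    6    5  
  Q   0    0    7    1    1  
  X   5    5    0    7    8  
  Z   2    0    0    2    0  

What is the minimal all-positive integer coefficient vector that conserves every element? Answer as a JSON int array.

Coefficients: [6, 4, 1, 6, 1]

D: 6·5+4·6+1·0 = 54 | 6·8+1·6 = 54
M: 6·1+4·8+1·3 = 41 | 6·6+1·5 = 41
Q: 6·0+4·0+1·7 = 7 | 6·1+1·1 = 7
X: 6·5+4·5+1·0 = 50 | 6·7+1·8 = 50
Z: 6·2+4·0+1·0 = 12 | 6·2+1·0 = 12
gcd(6,4,1,6,1) = 1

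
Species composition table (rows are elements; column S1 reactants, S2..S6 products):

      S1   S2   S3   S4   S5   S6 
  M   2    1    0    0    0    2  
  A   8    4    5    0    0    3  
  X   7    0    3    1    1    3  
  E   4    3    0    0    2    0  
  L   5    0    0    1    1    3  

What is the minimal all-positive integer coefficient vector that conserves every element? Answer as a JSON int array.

Coefficients: [3, 2, 2, 6, 3, 2]

M: 3·2 = 6 | 2·1+2·0+6·0+3·0+2·2 = 6
A: 3·8 = 24 | 2·4+2·5+6·0+3·0+2·3 = 24
X: 3·7 = 21 | 2·0+2·3+6·1+3·1+2·3 = 21
E: 3·4 = 12 | 2·3+2·0+6·0+3·2+2·0 = 12
L: 3·5 = 15 | 2·0+2·0+6·1+3·1+2·3 = 15
gcd(3,2,2,6,3,2) = 1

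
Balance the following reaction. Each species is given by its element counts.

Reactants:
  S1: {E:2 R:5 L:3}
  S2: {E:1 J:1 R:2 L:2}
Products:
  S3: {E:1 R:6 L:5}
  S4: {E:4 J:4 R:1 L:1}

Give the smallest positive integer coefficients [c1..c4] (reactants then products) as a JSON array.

Coefficients: [1, 4, 2, 1]

E: 1·2+4·1 = 6 | 2·1+1·4 = 6
J: 1·0+4·1 = 4 | 2·0+1·4 = 4
R: 1·5+4·2 = 13 | 2·6+1·1 = 13
L: 1·3+4·2 = 11 | 2·5+1·1 = 11
gcd(1,4,2,1) = 1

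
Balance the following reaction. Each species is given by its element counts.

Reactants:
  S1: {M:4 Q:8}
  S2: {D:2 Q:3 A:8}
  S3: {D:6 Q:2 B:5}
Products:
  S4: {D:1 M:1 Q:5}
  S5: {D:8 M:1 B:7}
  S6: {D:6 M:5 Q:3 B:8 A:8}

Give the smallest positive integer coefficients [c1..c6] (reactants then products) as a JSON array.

Coefficients: [3, 1, 3, 6, 1, 1]

D: 3·0+1·2+3·6 = 20 | 6·1+1·8+1·6 = 20
M: 3·4+1·0+3·0 = 12 | 6·1+1·1+1·5 = 12
Q: 3·8+1·3+3·2 = 33 | 6·5+1·0+1·3 = 33
B: 3·0+1·0+3·5 = 15 | 6·0+1·7+1·8 = 15
A: 3·0+1·8+3·0 = 8 | 6·0+1·0+1·8 = 8
gcd(3,1,3,6,1,1) = 1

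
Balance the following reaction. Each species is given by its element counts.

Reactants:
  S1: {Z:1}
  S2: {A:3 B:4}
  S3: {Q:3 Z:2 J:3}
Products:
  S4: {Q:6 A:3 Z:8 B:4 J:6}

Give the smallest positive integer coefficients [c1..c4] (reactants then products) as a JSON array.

Coefficients: [4, 1, 2, 1]

Q: 4·0+1·0+2·3 = 6 | 1·6 = 6
A: 4·0+1·3+2·0 = 3 | 1·3 = 3
Z: 4·1+1·0+2·2 = 8 | 1·8 = 8
B: 4·0+1·4+2·0 = 4 | 1·4 = 4
J: 4·0+1·0+2·3 = 6 | 1·6 = 6
gcd(4,1,2,1) = 1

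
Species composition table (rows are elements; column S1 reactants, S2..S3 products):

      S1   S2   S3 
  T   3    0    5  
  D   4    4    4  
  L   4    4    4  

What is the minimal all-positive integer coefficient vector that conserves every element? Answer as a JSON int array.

T: 5·3 = 15 | 2·0+3·5 = 15
D: 5·4 = 20 | 2·4+3·4 = 20
L: 5·4 = 20 | 2·4+3·4 = 20
gcd(5,2,3) = 1

Coefficients: [5, 2, 3]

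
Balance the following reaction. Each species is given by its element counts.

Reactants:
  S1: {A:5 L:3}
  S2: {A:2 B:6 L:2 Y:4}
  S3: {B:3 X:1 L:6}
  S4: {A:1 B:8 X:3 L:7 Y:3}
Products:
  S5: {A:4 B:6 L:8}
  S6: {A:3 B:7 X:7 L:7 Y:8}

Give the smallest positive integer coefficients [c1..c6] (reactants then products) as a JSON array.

A: 4·5+1·2+2·0+4·1 = 26 | 5·4+2·3 = 26
B: 4·0+1·6+2·3+4·8 = 44 | 5·6+2·7 = 44
X: 4·0+1·0+2·1+4·3 = 14 | 5·0+2·7 = 14
L: 4·3+1·2+2·6+4·7 = 54 | 5·8+2·7 = 54
Y: 4·0+1·4+2·0+4·3 = 16 | 5·0+2·8 = 16
gcd(4,1,2,4,5,2) = 1

Coefficients: [4, 1, 2, 4, 5, 2]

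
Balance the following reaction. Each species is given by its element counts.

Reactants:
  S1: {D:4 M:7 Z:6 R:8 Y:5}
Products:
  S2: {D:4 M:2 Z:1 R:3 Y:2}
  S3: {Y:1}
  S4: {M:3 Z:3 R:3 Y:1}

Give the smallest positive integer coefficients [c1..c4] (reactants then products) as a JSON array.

D: 3·4 = 12 | 3·4+4·0+5·0 = 12
M: 3·7 = 21 | 3·2+4·0+5·3 = 21
Z: 3·6 = 18 | 3·1+4·0+5·3 = 18
R: 3·8 = 24 | 3·3+4·0+5·3 = 24
Y: 3·5 = 15 | 3·2+4·1+5·1 = 15
gcd(3,3,4,5) = 1

Coefficients: [3, 3, 4, 5]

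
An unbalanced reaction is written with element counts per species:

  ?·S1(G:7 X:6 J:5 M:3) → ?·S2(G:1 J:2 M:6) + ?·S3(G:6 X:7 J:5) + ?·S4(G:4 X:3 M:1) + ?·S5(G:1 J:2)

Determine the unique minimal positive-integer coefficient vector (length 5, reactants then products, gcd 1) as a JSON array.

Coefficients: [5, 2, 3, 3, 3]

G: 5·7 = 35 | 2·1+3·6+3·4+3·1 = 35
X: 5·6 = 30 | 2·0+3·7+3·3+3·0 = 30
J: 5·5 = 25 | 2·2+3·5+3·0+3·2 = 25
M: 5·3 = 15 | 2·6+3·0+3·1+3·0 = 15
gcd(5,2,3,3,3) = 1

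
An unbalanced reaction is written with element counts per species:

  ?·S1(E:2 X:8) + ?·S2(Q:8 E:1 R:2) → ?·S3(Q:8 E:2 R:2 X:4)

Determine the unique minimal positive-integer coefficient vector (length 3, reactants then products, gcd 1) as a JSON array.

Coefficients: [1, 2, 2]

Q: 1·0+2·8 = 16 | 2·8 = 16
E: 1·2+2·1 = 4 | 2·2 = 4
R: 1·0+2·2 = 4 | 2·2 = 4
X: 1·8+2·0 = 8 | 2·4 = 8
gcd(1,2,2) = 1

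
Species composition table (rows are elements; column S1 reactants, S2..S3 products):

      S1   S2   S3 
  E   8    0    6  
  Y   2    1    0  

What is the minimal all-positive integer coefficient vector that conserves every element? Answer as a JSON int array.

E: 3·8 = 24 | 6·0+4·6 = 24
Y: 3·2 = 6 | 6·1+4·0 = 6
gcd(3,6,4) = 1

Coefficients: [3, 6, 4]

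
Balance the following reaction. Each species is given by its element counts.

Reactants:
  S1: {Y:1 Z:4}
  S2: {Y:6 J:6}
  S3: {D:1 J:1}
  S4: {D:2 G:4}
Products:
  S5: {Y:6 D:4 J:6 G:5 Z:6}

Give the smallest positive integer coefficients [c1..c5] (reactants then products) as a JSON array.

Coefficients: [6, 3, 6, 5, 4]

Y: 6·1+3·6+6·0+5·0 = 24 | 4·6 = 24
D: 6·0+3·0+6·1+5·2 = 16 | 4·4 = 16
J: 6·0+3·6+6·1+5·0 = 24 | 4·6 = 24
G: 6·0+3·0+6·0+5·4 = 20 | 4·5 = 20
Z: 6·4+3·0+6·0+5·0 = 24 | 4·6 = 24
gcd(6,3,6,5,4) = 1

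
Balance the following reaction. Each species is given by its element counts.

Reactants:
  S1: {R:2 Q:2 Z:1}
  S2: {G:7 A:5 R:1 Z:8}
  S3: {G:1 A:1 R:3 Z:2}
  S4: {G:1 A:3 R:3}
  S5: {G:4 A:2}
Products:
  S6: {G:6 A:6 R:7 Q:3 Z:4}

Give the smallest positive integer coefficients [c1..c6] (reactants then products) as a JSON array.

Coefficients: [6, 1, 1, 4, 3, 4]

G: 6·0+1·7+1·1+4·1+3·4 = 24 | 4·6 = 24
A: 6·0+1·5+1·1+4·3+3·2 = 24 | 4·6 = 24
R: 6·2+1·1+1·3+4·3+3·0 = 28 | 4·7 = 28
Q: 6·2+1·0+1·0+4·0+3·0 = 12 | 4·3 = 12
Z: 6·1+1·8+1·2+4·0+3·0 = 16 | 4·4 = 16
gcd(6,1,1,4,3,4) = 1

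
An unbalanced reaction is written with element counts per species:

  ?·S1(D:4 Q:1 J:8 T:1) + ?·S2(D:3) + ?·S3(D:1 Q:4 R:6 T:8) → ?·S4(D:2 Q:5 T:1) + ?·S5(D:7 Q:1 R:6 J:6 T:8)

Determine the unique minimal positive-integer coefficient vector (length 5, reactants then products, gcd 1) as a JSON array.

D: 3·4+6·3+4·1 = 34 | 3·2+4·7 = 34
Q: 3·1+6·0+4·4 = 19 | 3·5+4·1 = 19
R: 3·0+6·0+4·6 = 24 | 3·0+4·6 = 24
J: 3·8+6·0+4·0 = 24 | 3·0+4·6 = 24
T: 3·1+6·0+4·8 = 35 | 3·1+4·8 = 35
gcd(3,6,4,3,4) = 1

Coefficients: [3, 6, 4, 3, 4]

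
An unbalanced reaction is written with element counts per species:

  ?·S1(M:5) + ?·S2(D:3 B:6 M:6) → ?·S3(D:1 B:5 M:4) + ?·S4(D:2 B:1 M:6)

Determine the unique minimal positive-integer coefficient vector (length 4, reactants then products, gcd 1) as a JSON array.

Coefficients: [4, 5, 5, 5]

D: 4·0+5·3 = 15 | 5·1+5·2 = 15
B: 4·0+5·6 = 30 | 5·5+5·1 = 30
M: 4·5+5·6 = 50 | 5·4+5·6 = 50
gcd(4,5,5,5) = 1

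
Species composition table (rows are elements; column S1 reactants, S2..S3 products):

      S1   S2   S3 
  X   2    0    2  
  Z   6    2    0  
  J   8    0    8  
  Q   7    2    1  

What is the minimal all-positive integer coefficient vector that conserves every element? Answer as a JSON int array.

X: 1·2 = 2 | 3·0+1·2 = 2
Z: 1·6 = 6 | 3·2+1·0 = 6
J: 1·8 = 8 | 3·0+1·8 = 8
Q: 1·7 = 7 | 3·2+1·1 = 7
gcd(1,3,1) = 1

Coefficients: [1, 3, 1]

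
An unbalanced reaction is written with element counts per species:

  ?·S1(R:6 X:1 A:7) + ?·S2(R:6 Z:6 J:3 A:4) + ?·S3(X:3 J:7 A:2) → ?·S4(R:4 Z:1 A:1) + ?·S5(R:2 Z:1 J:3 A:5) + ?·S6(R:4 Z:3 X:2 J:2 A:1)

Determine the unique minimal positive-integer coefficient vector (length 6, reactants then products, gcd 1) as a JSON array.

R: 2·6+3·6+2·0 = 30 | 1·4+5·2+4·4 = 30
Z: 2·0+3·6+2·0 = 18 | 1·1+5·1+4·3 = 18
X: 2·1+3·0+2·3 = 8 | 1·0+5·0+4·2 = 8
J: 2·0+3·3+2·7 = 23 | 1·0+5·3+4·2 = 23
A: 2·7+3·4+2·2 = 30 | 1·1+5·5+4·1 = 30
gcd(2,3,2,1,5,4) = 1

Coefficients: [2, 3, 2, 1, 5, 4]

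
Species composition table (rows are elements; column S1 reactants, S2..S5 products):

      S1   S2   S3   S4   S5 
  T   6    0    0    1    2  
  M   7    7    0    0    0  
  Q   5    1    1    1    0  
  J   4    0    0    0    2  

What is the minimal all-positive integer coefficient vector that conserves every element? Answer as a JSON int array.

T: 1·6 = 6 | 1·0+2·0+2·1+2·2 = 6
M: 1·7 = 7 | 1·7+2·0+2·0+2·0 = 7
Q: 1·5 = 5 | 1·1+2·1+2·1+2·0 = 5
J: 1·4 = 4 | 1·0+2·0+2·0+2·2 = 4
gcd(1,1,2,2,2) = 1

Coefficients: [1, 1, 2, 2, 2]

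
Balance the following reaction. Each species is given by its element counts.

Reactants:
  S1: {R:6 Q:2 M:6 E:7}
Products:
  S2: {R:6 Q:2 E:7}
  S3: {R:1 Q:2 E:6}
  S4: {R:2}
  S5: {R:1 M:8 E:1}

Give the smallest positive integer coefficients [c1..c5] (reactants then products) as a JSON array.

R: 4·6 = 24 | 1·6+3·1+6·2+3·1 = 24
Q: 4·2 = 8 | 1·2+3·2+6·0+3·0 = 8
M: 4·6 = 24 | 1·0+3·0+6·0+3·8 = 24
E: 4·7 = 28 | 1·7+3·6+6·0+3·1 = 28
gcd(4,1,3,6,3) = 1

Coefficients: [4, 1, 3, 6, 3]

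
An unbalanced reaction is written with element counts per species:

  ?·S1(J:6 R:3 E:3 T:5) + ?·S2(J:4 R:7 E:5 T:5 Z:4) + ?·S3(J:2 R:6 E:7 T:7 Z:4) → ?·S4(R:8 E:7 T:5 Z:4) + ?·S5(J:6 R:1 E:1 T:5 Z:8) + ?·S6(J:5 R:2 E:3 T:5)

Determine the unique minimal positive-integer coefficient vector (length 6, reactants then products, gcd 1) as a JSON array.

J: 3·6+2·4+5·2 = 36 | 5·0+1·6+6·5 = 36
R: 3·3+2·7+5·6 = 53 | 5·8+1·1+6·2 = 53
E: 3·3+2·5+5·7 = 54 | 5·7+1·1+6·3 = 54
T: 3·5+2·5+5·7 = 60 | 5·5+1·5+6·5 = 60
Z: 3·0+2·4+5·4 = 28 | 5·4+1·8+6·0 = 28
gcd(3,2,5,5,1,6) = 1

Coefficients: [3, 2, 5, 5, 1, 6]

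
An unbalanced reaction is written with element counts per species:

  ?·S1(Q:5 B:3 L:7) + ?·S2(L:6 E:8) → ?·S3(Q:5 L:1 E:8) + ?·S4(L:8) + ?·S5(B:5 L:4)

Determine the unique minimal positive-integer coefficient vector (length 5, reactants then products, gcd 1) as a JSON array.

Q: 5·5+5·0 = 25 | 5·5+6·0+3·0 = 25
B: 5·3+5·0 = 15 | 5·0+6·0+3·5 = 15
L: 5·7+5·6 = 65 | 5·1+6·8+3·4 = 65
E: 5·0+5·8 = 40 | 5·8+6·0+3·0 = 40
gcd(5,5,5,6,3) = 1

Coefficients: [5, 5, 5, 6, 3]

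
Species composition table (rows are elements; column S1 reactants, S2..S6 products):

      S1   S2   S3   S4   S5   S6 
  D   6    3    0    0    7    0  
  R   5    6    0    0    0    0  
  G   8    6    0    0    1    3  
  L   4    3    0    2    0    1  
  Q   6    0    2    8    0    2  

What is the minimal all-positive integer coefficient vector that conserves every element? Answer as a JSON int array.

Coefficients: [6, 5, 5, 2, 3, 5]

D: 6·6 = 36 | 5·3+5·0+2·0+3·7+5·0 = 36
R: 6·5 = 30 | 5·6+5·0+2·0+3·0+5·0 = 30
G: 6·8 = 48 | 5·6+5·0+2·0+3·1+5·3 = 48
L: 6·4 = 24 | 5·3+5·0+2·2+3·0+5·1 = 24
Q: 6·6 = 36 | 5·0+5·2+2·8+3·0+5·2 = 36
gcd(6,5,5,2,3,5) = 1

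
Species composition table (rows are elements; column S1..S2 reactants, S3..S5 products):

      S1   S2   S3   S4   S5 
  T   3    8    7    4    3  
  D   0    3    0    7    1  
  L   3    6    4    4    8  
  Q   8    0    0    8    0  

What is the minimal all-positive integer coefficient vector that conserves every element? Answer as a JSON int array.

T: 2·3+5·8 = 46 | 5·7+2·4+1·3 = 46
D: 2·0+5·3 = 15 | 5·0+2·7+1·1 = 15
L: 2·3+5·6 = 36 | 5·4+2·4+1·8 = 36
Q: 2·8+5·0 = 16 | 5·0+2·8+1·0 = 16
gcd(2,5,5,2,1) = 1

Coefficients: [2, 5, 5, 2, 1]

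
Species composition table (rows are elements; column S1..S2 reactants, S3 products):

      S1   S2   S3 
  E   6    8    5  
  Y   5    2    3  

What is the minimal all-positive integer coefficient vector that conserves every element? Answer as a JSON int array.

Coefficients: [2, 1, 4]

E: 2·6+1·8 = 20 | 4·5 = 20
Y: 2·5+1·2 = 12 | 4·3 = 12
gcd(2,1,4) = 1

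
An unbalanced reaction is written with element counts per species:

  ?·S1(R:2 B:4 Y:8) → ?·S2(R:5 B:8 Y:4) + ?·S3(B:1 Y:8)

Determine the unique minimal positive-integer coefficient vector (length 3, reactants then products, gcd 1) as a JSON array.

R: 5·2 = 10 | 2·5+4·0 = 10
B: 5·4 = 20 | 2·8+4·1 = 20
Y: 5·8 = 40 | 2·4+4·8 = 40
gcd(5,2,4) = 1

Coefficients: [5, 2, 4]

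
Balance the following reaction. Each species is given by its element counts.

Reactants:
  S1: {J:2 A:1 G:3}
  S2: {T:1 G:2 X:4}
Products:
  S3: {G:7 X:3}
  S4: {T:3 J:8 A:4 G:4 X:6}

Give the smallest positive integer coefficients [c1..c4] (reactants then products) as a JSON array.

Coefficients: [4, 3, 2, 1]

T: 4·0+3·1 = 3 | 2·0+1·3 = 3
J: 4·2+3·0 = 8 | 2·0+1·8 = 8
A: 4·1+3·0 = 4 | 2·0+1·4 = 4
G: 4·3+3·2 = 18 | 2·7+1·4 = 18
X: 4·0+3·4 = 12 | 2·3+1·6 = 12
gcd(4,3,2,1) = 1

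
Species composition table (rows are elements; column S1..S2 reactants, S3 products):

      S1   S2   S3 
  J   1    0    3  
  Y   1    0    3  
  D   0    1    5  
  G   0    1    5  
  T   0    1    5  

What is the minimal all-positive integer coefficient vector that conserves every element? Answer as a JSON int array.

Coefficients: [3, 5, 1]

J: 3·1+5·0 = 3 | 1·3 = 3
Y: 3·1+5·0 = 3 | 1·3 = 3
D: 3·0+5·1 = 5 | 1·5 = 5
G: 3·0+5·1 = 5 | 1·5 = 5
T: 3·0+5·1 = 5 | 1·5 = 5
gcd(3,5,1) = 1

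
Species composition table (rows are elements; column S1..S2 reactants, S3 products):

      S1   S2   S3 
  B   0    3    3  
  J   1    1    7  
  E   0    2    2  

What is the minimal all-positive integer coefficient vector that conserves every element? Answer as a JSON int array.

Coefficients: [6, 1, 1]

B: 6·0+1·3 = 3 | 1·3 = 3
J: 6·1+1·1 = 7 | 1·7 = 7
E: 6·0+1·2 = 2 | 1·2 = 2
gcd(6,1,1) = 1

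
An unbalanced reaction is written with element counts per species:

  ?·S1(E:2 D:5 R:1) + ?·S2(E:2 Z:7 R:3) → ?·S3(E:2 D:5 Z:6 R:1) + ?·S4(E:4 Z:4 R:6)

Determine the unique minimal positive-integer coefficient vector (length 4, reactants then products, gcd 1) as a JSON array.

E: 5·2+6·2 = 22 | 5·2+3·4 = 22
D: 5·5+6·0 = 25 | 5·5+3·0 = 25
Z: 5·0+6·7 = 42 | 5·6+3·4 = 42
R: 5·1+6·3 = 23 | 5·1+3·6 = 23
gcd(5,6,5,3) = 1

Coefficients: [5, 6, 5, 3]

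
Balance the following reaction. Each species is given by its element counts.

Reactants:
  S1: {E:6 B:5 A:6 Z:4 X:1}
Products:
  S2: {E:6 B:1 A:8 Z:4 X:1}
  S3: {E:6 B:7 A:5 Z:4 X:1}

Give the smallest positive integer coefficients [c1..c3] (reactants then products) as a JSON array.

E: 3·6 = 18 | 1·6+2·6 = 18
B: 3·5 = 15 | 1·1+2·7 = 15
A: 3·6 = 18 | 1·8+2·5 = 18
Z: 3·4 = 12 | 1·4+2·4 = 12
X: 3·1 = 3 | 1·1+2·1 = 3
gcd(3,1,2) = 1

Coefficients: [3, 1, 2]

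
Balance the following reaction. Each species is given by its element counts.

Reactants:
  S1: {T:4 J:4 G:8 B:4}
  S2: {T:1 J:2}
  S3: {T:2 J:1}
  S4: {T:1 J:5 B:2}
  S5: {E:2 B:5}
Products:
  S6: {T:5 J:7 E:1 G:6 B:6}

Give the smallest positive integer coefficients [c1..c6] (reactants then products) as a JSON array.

T: 3·4+5·1+1·2+1·1+2·0 = 20 | 4·5 = 20
J: 3·4+5·2+1·1+1·5+2·0 = 28 | 4·7 = 28
E: 3·0+5·0+1·0+1·0+2·2 = 4 | 4·1 = 4
G: 3·8+5·0+1·0+1·0+2·0 = 24 | 4·6 = 24
B: 3·4+5·0+1·0+1·2+2·5 = 24 | 4·6 = 24
gcd(3,5,1,1,2,4) = 1

Coefficients: [3, 5, 1, 1, 2, 4]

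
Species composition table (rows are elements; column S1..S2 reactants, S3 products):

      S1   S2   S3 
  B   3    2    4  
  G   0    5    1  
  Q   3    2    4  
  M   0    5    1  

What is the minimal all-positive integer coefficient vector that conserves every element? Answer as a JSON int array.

B: 6·3+1·2 = 20 | 5·4 = 20
G: 6·0+1·5 = 5 | 5·1 = 5
Q: 6·3+1·2 = 20 | 5·4 = 20
M: 6·0+1·5 = 5 | 5·1 = 5
gcd(6,1,5) = 1

Coefficients: [6, 1, 5]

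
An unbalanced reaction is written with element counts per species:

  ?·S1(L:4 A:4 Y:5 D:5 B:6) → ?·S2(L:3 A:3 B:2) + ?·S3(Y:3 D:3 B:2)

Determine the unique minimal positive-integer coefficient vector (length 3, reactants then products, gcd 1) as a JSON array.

Coefficients: [3, 4, 5]

L: 3·4 = 12 | 4·3+5·0 = 12
A: 3·4 = 12 | 4·3+5·0 = 12
Y: 3·5 = 15 | 4·0+5·3 = 15
D: 3·5 = 15 | 4·0+5·3 = 15
B: 3·6 = 18 | 4·2+5·2 = 18
gcd(3,4,5) = 1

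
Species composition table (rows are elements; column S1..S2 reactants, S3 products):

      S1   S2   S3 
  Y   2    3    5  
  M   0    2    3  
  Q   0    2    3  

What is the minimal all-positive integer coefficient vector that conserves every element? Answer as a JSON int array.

Y: 1·2+6·3 = 20 | 4·5 = 20
M: 1·0+6·2 = 12 | 4·3 = 12
Q: 1·0+6·2 = 12 | 4·3 = 12
gcd(1,6,4) = 1

Coefficients: [1, 6, 4]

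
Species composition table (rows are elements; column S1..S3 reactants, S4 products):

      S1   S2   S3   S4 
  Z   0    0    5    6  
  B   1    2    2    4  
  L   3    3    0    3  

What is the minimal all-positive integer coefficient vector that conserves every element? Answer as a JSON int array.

Coefficients: [2, 3, 6, 5]

Z: 2·0+3·0+6·5 = 30 | 5·6 = 30
B: 2·1+3·2+6·2 = 20 | 5·4 = 20
L: 2·3+3·3+6·0 = 15 | 5·3 = 15
gcd(2,3,6,5) = 1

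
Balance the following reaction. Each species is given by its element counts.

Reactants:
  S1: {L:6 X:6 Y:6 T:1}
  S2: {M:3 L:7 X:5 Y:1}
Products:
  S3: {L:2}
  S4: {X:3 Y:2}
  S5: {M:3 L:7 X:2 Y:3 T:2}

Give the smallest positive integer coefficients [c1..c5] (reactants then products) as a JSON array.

Coefficients: [2, 1, 6, 5, 1]

M: 2·0+1·3 = 3 | 6·0+5·0+1·3 = 3
L: 2·6+1·7 = 19 | 6·2+5·0+1·7 = 19
X: 2·6+1·5 = 17 | 6·0+5·3+1·2 = 17
Y: 2·6+1·1 = 13 | 6·0+5·2+1·3 = 13
T: 2·1+1·0 = 2 | 6·0+5·0+1·2 = 2
gcd(2,1,6,5,1) = 1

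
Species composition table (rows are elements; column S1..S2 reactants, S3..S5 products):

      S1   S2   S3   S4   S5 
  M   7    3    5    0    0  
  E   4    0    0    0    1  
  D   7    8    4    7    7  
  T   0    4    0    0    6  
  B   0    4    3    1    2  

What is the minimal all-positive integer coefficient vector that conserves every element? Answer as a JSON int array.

Coefficients: [1, 6, 5, 1, 4]

M: 1·7+6·3 = 25 | 5·5+1·0+4·0 = 25
E: 1·4+6·0 = 4 | 5·0+1·0+4·1 = 4
D: 1·7+6·8 = 55 | 5·4+1·7+4·7 = 55
T: 1·0+6·4 = 24 | 5·0+1·0+4·6 = 24
B: 1·0+6·4 = 24 | 5·3+1·1+4·2 = 24
gcd(1,6,5,1,4) = 1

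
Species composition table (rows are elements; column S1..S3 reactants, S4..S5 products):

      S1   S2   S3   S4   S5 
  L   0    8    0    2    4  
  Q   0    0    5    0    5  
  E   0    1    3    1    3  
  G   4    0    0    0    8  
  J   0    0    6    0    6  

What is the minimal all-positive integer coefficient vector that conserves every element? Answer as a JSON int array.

Coefficients: [6, 2, 3, 2, 3]

L: 6·0+2·8+3·0 = 16 | 2·2+3·4 = 16
Q: 6·0+2·0+3·5 = 15 | 2·0+3·5 = 15
E: 6·0+2·1+3·3 = 11 | 2·1+3·3 = 11
G: 6·4+2·0+3·0 = 24 | 2·0+3·8 = 24
J: 6·0+2·0+3·6 = 18 | 2·0+3·6 = 18
gcd(6,2,3,2,3) = 1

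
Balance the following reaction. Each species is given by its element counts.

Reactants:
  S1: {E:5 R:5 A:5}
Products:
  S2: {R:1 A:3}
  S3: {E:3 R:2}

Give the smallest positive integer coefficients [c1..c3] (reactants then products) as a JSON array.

E: 3·5 = 15 | 5·0+5·3 = 15
R: 3·5 = 15 | 5·1+5·2 = 15
A: 3·5 = 15 | 5·3+5·0 = 15
gcd(3,5,5) = 1

Coefficients: [3, 5, 5]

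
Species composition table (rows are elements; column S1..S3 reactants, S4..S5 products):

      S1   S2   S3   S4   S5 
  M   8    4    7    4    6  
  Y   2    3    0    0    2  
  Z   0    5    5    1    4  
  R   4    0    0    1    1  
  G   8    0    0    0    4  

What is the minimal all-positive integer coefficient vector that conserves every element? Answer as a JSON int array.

Coefficients: [3, 2, 4, 6, 6]

M: 3·8+2·4+4·7 = 60 | 6·4+6·6 = 60
Y: 3·2+2·3+4·0 = 12 | 6·0+6·2 = 12
Z: 3·0+2·5+4·5 = 30 | 6·1+6·4 = 30
R: 3·4+2·0+4·0 = 12 | 6·1+6·1 = 12
G: 3·8+2·0+4·0 = 24 | 6·0+6·4 = 24
gcd(3,2,4,6,6) = 1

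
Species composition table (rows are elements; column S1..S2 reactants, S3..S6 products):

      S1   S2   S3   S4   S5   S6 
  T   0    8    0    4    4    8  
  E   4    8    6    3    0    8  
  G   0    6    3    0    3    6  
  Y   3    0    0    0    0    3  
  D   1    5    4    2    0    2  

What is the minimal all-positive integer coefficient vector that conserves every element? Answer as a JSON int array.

T: 1·0+5·8 = 40 | 4·0+4·4+4·4+1·8 = 40
E: 1·4+5·8 = 44 | 4·6+4·3+4·0+1·8 = 44
G: 1·0+5·6 = 30 | 4·3+4·0+4·3+1·6 = 30
Y: 1·3+5·0 = 3 | 4·0+4·0+4·0+1·3 = 3
D: 1·1+5·5 = 26 | 4·4+4·2+4·0+1·2 = 26
gcd(1,5,4,4,4,1) = 1

Coefficients: [1, 5, 4, 4, 4, 1]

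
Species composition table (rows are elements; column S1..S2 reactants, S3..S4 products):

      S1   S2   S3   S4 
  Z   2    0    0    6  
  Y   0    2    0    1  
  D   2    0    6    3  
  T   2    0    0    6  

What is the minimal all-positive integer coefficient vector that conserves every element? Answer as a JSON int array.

Coefficients: [6, 1, 1, 2]

Z: 6·2+1·0 = 12 | 1·0+2·6 = 12
Y: 6·0+1·2 = 2 | 1·0+2·1 = 2
D: 6·2+1·0 = 12 | 1·6+2·3 = 12
T: 6·2+1·0 = 12 | 1·0+2·6 = 12
gcd(6,1,1,2) = 1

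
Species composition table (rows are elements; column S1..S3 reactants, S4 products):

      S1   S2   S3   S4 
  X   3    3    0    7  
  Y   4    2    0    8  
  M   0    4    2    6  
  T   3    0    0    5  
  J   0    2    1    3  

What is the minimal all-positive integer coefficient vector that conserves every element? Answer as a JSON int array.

Coefficients: [5, 2, 5, 3]

X: 5·3+2·3+5·0 = 21 | 3·7 = 21
Y: 5·4+2·2+5·0 = 24 | 3·8 = 24
M: 5·0+2·4+5·2 = 18 | 3·6 = 18
T: 5·3+2·0+5·0 = 15 | 3·5 = 15
J: 5·0+2·2+5·1 = 9 | 3·3 = 9
gcd(5,2,5,3) = 1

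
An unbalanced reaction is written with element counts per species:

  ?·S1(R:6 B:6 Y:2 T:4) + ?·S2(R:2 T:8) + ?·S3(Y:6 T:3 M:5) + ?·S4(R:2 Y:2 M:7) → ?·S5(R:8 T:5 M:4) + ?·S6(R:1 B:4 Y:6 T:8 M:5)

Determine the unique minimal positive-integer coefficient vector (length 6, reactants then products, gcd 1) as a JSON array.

Coefficients: [4, 6, 3, 5, 5, 6]

R: 4·6+6·2+3·0+5·2 = 46 | 5·8+6·1 = 46
B: 4·6+6·0+3·0+5·0 = 24 | 5·0+6·4 = 24
Y: 4·2+6·0+3·6+5·2 = 36 | 5·0+6·6 = 36
T: 4·4+6·8+3·3+5·0 = 73 | 5·5+6·8 = 73
M: 4·0+6·0+3·5+5·7 = 50 | 5·4+6·5 = 50
gcd(4,6,3,5,5,6) = 1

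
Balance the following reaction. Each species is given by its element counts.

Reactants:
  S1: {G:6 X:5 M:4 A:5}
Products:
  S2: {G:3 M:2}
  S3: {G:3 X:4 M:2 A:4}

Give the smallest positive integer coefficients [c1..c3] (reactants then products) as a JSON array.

G: 4·6 = 24 | 3·3+5·3 = 24
X: 4·5 = 20 | 3·0+5·4 = 20
M: 4·4 = 16 | 3·2+5·2 = 16
A: 4·5 = 20 | 3·0+5·4 = 20
gcd(4,3,5) = 1

Coefficients: [4, 3, 5]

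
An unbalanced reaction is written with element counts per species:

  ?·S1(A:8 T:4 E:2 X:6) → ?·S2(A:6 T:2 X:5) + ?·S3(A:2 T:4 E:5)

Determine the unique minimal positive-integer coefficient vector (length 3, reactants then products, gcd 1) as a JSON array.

A: 5·8 = 40 | 6·6+2·2 = 40
T: 5·4 = 20 | 6·2+2·4 = 20
E: 5·2 = 10 | 6·0+2·5 = 10
X: 5·6 = 30 | 6·5+2·0 = 30
gcd(5,6,2) = 1

Coefficients: [5, 6, 2]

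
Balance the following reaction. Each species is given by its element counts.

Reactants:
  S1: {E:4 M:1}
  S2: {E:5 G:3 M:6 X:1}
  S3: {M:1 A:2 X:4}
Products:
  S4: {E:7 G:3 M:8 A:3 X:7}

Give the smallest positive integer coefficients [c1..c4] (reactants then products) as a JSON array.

E: 1·4+2·5+3·0 = 14 | 2·7 = 14
G: 1·0+2·3+3·0 = 6 | 2·3 = 6
M: 1·1+2·6+3·1 = 16 | 2·8 = 16
A: 1·0+2·0+3·2 = 6 | 2·3 = 6
X: 1·0+2·1+3·4 = 14 | 2·7 = 14
gcd(1,2,3,2) = 1

Coefficients: [1, 2, 3, 2]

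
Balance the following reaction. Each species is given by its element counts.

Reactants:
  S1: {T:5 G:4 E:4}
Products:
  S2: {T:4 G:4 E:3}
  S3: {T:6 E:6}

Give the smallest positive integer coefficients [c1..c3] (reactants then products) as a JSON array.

T: 6·5 = 30 | 6·4+1·6 = 30
G: 6·4 = 24 | 6·4+1·0 = 24
E: 6·4 = 24 | 6·3+1·6 = 24
gcd(6,6,1) = 1

Coefficients: [6, 6, 1]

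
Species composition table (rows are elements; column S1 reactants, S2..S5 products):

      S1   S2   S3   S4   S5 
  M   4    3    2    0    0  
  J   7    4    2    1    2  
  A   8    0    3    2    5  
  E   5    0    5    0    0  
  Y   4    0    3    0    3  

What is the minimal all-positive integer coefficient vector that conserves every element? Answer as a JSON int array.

Coefficients: [3, 2, 3, 5, 1]

M: 3·4 = 12 | 2·3+3·2+5·0+1·0 = 12
J: 3·7 = 21 | 2·4+3·2+5·1+1·2 = 21
A: 3·8 = 24 | 2·0+3·3+5·2+1·5 = 24
E: 3·5 = 15 | 2·0+3·5+5·0+1·0 = 15
Y: 3·4 = 12 | 2·0+3·3+5·0+1·3 = 12
gcd(3,2,3,5,1) = 1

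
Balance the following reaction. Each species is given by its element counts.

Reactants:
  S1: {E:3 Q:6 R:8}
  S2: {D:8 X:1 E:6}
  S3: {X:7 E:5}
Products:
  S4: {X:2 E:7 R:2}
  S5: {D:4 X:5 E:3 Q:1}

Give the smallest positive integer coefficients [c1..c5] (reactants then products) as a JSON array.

D: 1·0+3·8+5·0 = 24 | 4·0+6·4 = 24
X: 1·0+3·1+5·7 = 38 | 4·2+6·5 = 38
E: 1·3+3·6+5·5 = 46 | 4·7+6·3 = 46
Q: 1·6+3·0+5·0 = 6 | 4·0+6·1 = 6
R: 1·8+3·0+5·0 = 8 | 4·2+6·0 = 8
gcd(1,3,5,4,6) = 1

Coefficients: [1, 3, 5, 4, 6]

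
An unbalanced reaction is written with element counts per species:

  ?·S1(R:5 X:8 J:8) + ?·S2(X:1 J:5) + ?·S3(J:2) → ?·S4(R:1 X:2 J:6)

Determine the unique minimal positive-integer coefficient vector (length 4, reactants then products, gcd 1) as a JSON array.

Coefficients: [1, 2, 6, 5]

R: 1·5+2·0+6·0 = 5 | 5·1 = 5
X: 1·8+2·1+6·0 = 10 | 5·2 = 10
J: 1·8+2·5+6·2 = 30 | 5·6 = 30
gcd(1,2,6,5) = 1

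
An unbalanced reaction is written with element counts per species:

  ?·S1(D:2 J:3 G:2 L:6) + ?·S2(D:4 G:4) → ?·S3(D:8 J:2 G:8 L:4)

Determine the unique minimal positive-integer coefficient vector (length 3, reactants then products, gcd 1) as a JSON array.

Coefficients: [2, 5, 3]

D: 2·2+5·4 = 24 | 3·8 = 24
J: 2·3+5·0 = 6 | 3·2 = 6
G: 2·2+5·4 = 24 | 3·8 = 24
L: 2·6+5·0 = 12 | 3·4 = 12
gcd(2,5,3) = 1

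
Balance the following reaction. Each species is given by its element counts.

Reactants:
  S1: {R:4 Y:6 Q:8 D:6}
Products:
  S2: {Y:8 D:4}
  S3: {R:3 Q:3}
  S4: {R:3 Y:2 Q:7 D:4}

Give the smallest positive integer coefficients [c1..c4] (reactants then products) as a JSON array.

Coefficients: [6, 3, 2, 6]

R: 6·4 = 24 | 3·0+2·3+6·3 = 24
Y: 6·6 = 36 | 3·8+2·0+6·2 = 36
Q: 6·8 = 48 | 3·0+2·3+6·7 = 48
D: 6·6 = 36 | 3·4+2·0+6·4 = 36
gcd(6,3,2,6) = 1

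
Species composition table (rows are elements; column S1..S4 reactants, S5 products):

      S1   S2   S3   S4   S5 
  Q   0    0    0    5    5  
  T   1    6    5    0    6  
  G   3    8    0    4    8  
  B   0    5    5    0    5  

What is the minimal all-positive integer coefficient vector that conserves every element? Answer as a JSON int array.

Q: 4·0+1·0+4·0+5·5 = 25 | 5·5 = 25
T: 4·1+1·6+4·5+5·0 = 30 | 5·6 = 30
G: 4·3+1·8+4·0+5·4 = 40 | 5·8 = 40
B: 4·0+1·5+4·5+5·0 = 25 | 5·5 = 25
gcd(4,1,4,5,5) = 1

Coefficients: [4, 1, 4, 5, 5]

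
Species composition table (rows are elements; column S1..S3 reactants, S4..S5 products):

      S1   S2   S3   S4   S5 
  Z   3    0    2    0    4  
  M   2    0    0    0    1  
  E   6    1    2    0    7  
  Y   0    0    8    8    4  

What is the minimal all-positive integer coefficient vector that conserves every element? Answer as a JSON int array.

Z: 2·3+6·0+5·2 = 16 | 3·0+4·4 = 16
M: 2·2+6·0+5·0 = 4 | 3·0+4·1 = 4
E: 2·6+6·1+5·2 = 28 | 3·0+4·7 = 28
Y: 2·0+6·0+5·8 = 40 | 3·8+4·4 = 40
gcd(2,6,5,3,4) = 1

Coefficients: [2, 6, 5, 3, 4]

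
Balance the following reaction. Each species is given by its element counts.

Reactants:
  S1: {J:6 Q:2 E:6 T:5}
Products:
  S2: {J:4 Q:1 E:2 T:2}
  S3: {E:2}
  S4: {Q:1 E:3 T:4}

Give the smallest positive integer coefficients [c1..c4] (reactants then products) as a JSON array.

Coefficients: [4, 6, 3, 2]

J: 4·6 = 24 | 6·4+3·0+2·0 = 24
Q: 4·2 = 8 | 6·1+3·0+2·1 = 8
E: 4·6 = 24 | 6·2+3·2+2·3 = 24
T: 4·5 = 20 | 6·2+3·0+2·4 = 20
gcd(4,6,3,2) = 1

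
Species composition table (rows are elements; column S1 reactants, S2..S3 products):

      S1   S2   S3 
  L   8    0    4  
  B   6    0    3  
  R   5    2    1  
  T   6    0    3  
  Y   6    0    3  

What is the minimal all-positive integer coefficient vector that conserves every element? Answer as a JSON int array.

L: 2·8 = 16 | 3·0+4·4 = 16
B: 2·6 = 12 | 3·0+4·3 = 12
R: 2·5 = 10 | 3·2+4·1 = 10
T: 2·6 = 12 | 3·0+4·3 = 12
Y: 2·6 = 12 | 3·0+4·3 = 12
gcd(2,3,4) = 1

Coefficients: [2, 3, 4]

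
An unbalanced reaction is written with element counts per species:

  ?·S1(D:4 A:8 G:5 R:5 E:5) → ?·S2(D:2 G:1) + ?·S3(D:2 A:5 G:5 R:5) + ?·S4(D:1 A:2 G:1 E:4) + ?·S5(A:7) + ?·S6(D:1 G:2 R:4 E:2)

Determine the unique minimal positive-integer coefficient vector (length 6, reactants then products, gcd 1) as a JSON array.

Coefficients: [6, 5, 2, 5, 4, 5]

D: 6·4 = 24 | 5·2+2·2+5·1+4·0+5·1 = 24
A: 6·8 = 48 | 5·0+2·5+5·2+4·7+5·0 = 48
G: 6·5 = 30 | 5·1+2·5+5·1+4·0+5·2 = 30
R: 6·5 = 30 | 5·0+2·5+5·0+4·0+5·4 = 30
E: 6·5 = 30 | 5·0+2·0+5·4+4·0+5·2 = 30
gcd(6,5,2,5,4,5) = 1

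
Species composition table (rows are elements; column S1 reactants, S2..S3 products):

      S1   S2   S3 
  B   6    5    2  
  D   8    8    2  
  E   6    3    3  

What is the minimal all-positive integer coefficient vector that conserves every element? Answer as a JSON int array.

Coefficients: [3, 2, 4]

B: 3·6 = 18 | 2·5+4·2 = 18
D: 3·8 = 24 | 2·8+4·2 = 24
E: 3·6 = 18 | 2·3+4·3 = 18
gcd(3,2,4) = 1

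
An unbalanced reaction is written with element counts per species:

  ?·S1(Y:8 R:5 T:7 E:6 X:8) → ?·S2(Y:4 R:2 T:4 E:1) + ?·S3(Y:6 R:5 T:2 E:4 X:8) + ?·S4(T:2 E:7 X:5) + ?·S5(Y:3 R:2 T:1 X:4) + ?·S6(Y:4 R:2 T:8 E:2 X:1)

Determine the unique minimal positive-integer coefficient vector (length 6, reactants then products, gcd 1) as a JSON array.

Coefficients: [6, 5, 2, 3, 4, 1]

Y: 6·8 = 48 | 5·4+2·6+3·0+4·3+1·4 = 48
R: 6·5 = 30 | 5·2+2·5+3·0+4·2+1·2 = 30
T: 6·7 = 42 | 5·4+2·2+3·2+4·1+1·8 = 42
E: 6·6 = 36 | 5·1+2·4+3·7+4·0+1·2 = 36
X: 6·8 = 48 | 5·0+2·8+3·5+4·4+1·1 = 48
gcd(6,5,2,3,4,1) = 1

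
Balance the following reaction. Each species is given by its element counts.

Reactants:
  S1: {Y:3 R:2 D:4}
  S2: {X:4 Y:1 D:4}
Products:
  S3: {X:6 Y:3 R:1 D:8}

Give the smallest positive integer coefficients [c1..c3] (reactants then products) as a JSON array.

X: 1·0+3·4 = 12 | 2·6 = 12
Y: 1·3+3·1 = 6 | 2·3 = 6
R: 1·2+3·0 = 2 | 2·1 = 2
D: 1·4+3·4 = 16 | 2·8 = 16
gcd(1,3,2) = 1

Coefficients: [1, 3, 2]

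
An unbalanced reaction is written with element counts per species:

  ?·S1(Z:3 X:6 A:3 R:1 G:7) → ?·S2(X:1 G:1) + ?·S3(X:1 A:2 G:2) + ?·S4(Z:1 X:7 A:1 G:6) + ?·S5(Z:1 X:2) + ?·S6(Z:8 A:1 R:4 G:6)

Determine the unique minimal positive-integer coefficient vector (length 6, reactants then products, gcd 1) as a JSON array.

Z: 4·3 = 12 | 6·0+5·0+1·1+3·1+1·8 = 12
X: 4·6 = 24 | 6·1+5·1+1·7+3·2+1·0 = 24
A: 4·3 = 12 | 6·0+5·2+1·1+3·0+1·1 = 12
R: 4·1 = 4 | 6·0+5·0+1·0+3·0+1·4 = 4
G: 4·7 = 28 | 6·1+5·2+1·6+3·0+1·6 = 28
gcd(4,6,5,1,3,1) = 1

Coefficients: [4, 6, 5, 1, 3, 1]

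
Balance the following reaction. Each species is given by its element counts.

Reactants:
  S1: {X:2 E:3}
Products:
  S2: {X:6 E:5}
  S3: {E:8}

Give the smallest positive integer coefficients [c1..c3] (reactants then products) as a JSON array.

X: 6·2 = 12 | 2·6+1·0 = 12
E: 6·3 = 18 | 2·5+1·8 = 18
gcd(6,2,1) = 1

Coefficients: [6, 2, 1]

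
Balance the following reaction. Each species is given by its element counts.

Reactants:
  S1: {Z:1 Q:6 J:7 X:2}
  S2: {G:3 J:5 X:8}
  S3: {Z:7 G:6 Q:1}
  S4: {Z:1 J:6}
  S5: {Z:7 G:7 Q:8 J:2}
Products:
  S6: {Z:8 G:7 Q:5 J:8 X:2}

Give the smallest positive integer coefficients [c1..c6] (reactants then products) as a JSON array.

Z: 1·1+1·0+3·7+4·1+2·7 = 40 | 5·8 = 40
G: 1·0+1·3+3·6+4·0+2·7 = 35 | 5·7 = 35
Q: 1·6+1·0+3·1+4·0+2·8 = 25 | 5·5 = 25
J: 1·7+1·5+3·0+4·6+2·2 = 40 | 5·8 = 40
X: 1·2+1·8+3·0+4·0+2·0 = 10 | 5·2 = 10
gcd(1,1,3,4,2,5) = 1

Coefficients: [1, 1, 3, 4, 2, 5]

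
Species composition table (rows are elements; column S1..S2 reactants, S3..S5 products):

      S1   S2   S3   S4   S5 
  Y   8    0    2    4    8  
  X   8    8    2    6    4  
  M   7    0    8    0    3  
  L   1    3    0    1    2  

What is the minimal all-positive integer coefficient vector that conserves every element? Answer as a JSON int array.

Y: 5·8+1·0 = 40 | 4·2+6·4+1·8 = 40
X: 5·8+1·8 = 48 | 4·2+6·6+1·4 = 48
M: 5·7+1·0 = 35 | 4·8+6·0+1·3 = 35
L: 5·1+1·3 = 8 | 4·0+6·1+1·2 = 8
gcd(5,1,4,6,1) = 1

Coefficients: [5, 1, 4, 6, 1]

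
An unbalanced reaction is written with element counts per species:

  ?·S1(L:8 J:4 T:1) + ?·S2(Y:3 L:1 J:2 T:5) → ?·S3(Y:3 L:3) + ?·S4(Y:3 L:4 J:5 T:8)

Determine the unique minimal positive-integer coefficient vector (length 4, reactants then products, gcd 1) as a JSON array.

Y: 1·0+3·3 = 9 | 1·3+2·3 = 9
L: 1·8+3·1 = 11 | 1·3+2·4 = 11
J: 1·4+3·2 = 10 | 1·0+2·5 = 10
T: 1·1+3·5 = 16 | 1·0+2·8 = 16
gcd(1,3,1,2) = 1

Coefficients: [1, 3, 1, 2]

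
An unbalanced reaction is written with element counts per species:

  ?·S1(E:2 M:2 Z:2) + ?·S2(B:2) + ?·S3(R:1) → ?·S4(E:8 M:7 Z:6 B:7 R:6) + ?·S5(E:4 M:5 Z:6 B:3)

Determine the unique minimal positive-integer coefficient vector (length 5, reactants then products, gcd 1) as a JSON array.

Coefficients: [6, 5, 6, 1, 1]

E: 6·2+5·0+6·0 = 12 | 1·8+1·4 = 12
M: 6·2+5·0+6·0 = 12 | 1·7+1·5 = 12
Z: 6·2+5·0+6·0 = 12 | 1·6+1·6 = 12
B: 6·0+5·2+6·0 = 10 | 1·7+1·3 = 10
R: 6·0+5·0+6·1 = 6 | 1·6+1·0 = 6
gcd(6,5,6,1,1) = 1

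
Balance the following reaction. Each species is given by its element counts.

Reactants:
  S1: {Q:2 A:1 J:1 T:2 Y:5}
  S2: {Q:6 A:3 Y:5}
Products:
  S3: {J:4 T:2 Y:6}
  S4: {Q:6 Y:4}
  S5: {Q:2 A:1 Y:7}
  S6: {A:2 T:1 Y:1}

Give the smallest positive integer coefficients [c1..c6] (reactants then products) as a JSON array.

Q: 4·2+3·6 = 26 | 1·0+4·6+1·2+6·0 = 26
A: 4·1+3·3 = 13 | 1·0+4·0+1·1+6·2 = 13
J: 4·1+3·0 = 4 | 1·4+4·0+1·0+6·0 = 4
T: 4·2+3·0 = 8 | 1·2+4·0+1·0+6·1 = 8
Y: 4·5+3·5 = 35 | 1·6+4·4+1·7+6·1 = 35
gcd(4,3,1,4,1,6) = 1

Coefficients: [4, 3, 1, 4, 1, 6]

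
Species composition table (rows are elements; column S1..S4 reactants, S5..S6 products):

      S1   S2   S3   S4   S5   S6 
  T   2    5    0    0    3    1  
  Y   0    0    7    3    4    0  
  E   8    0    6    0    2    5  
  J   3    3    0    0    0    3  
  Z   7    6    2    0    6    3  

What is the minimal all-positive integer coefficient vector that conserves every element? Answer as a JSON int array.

T: 4·2+2·5+1·0+3·0 = 18 | 4·3+6·1 = 18
Y: 4·0+2·0+1·7+3·3 = 16 | 4·4+6·0 = 16
E: 4·8+2·0+1·6+3·0 = 38 | 4·2+6·5 = 38
J: 4·3+2·3+1·0+3·0 = 18 | 4·0+6·3 = 18
Z: 4·7+2·6+1·2+3·0 = 42 | 4·6+6·3 = 42
gcd(4,2,1,3,4,6) = 1

Coefficients: [4, 2, 1, 3, 4, 6]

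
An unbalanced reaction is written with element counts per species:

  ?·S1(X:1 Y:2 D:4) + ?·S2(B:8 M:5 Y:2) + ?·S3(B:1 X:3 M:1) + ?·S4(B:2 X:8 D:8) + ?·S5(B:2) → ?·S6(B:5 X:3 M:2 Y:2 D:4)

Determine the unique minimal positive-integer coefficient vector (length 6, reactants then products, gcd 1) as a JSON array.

B: 4·0+2·8+2·1+1·2+5·2 = 30 | 6·5 = 30
X: 4·1+2·0+2·3+1·8+5·0 = 18 | 6·3 = 18
M: 4·0+2·5+2·1+1·0+5·0 = 12 | 6·2 = 12
Y: 4·2+2·2+2·0+1·0+5·0 = 12 | 6·2 = 12
D: 4·4+2·0+2·0+1·8+5·0 = 24 | 6·4 = 24
gcd(4,2,2,1,5,6) = 1

Coefficients: [4, 2, 2, 1, 5, 6]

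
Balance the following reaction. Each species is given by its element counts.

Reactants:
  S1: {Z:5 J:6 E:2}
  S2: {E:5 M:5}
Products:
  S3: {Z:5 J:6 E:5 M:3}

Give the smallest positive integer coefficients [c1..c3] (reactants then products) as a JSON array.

Coefficients: [5, 3, 5]

Z: 5·5+3·0 = 25 | 5·5 = 25
J: 5·6+3·0 = 30 | 5·6 = 30
E: 5·2+3·5 = 25 | 5·5 = 25
M: 5·0+3·5 = 15 | 5·3 = 15
gcd(5,3,5) = 1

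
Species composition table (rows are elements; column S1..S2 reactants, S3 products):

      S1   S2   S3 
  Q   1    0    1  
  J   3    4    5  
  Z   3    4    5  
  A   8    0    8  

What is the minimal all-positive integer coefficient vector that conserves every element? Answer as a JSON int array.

Coefficients: [2, 1, 2]

Q: 2·1+1·0 = 2 | 2·1 = 2
J: 2·3+1·4 = 10 | 2·5 = 10
Z: 2·3+1·4 = 10 | 2·5 = 10
A: 2·8+1·0 = 16 | 2·8 = 16
gcd(2,1,2) = 1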